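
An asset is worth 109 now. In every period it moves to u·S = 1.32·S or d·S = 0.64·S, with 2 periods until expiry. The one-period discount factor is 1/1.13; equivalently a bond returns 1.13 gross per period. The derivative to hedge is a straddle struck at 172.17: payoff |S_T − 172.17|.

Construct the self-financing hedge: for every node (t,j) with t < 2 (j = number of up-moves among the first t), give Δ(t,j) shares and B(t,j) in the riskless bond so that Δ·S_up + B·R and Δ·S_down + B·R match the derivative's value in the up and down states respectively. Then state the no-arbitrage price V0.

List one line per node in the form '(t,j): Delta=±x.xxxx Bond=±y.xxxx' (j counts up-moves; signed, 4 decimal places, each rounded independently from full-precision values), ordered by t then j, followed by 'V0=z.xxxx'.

No-arbitrage ⇒ martingale measure with p* = (R−d)/(u−d) = 0.7206.
At expiry t=2: V(2,0)=127.5236, V(2,1)=80.0868, V(2,2)=17.7516
  t=1,j=0: stock 69.7600 → up 92.0832 (V=80.0868), down 44.6464 (V=127.5236). Price 82.6028; hedge Δ=-1.0000, bond B=152.3628.
  t=1,j=1: stock 143.8800 → up 189.9216 (V=17.7516), down 92.0832 (V=80.0868). Price 31.1228; hedge Δ=-0.6371, bond B=122.7922.
  t=0,j=0: stock 109.0000 → up 143.8800 (V=31.1228), down 69.7600 (V=82.6028). Price 40.2716; hedge Δ=-0.6945, bond B=115.9775.
Check: Δ(0,0)·S0 + B(0,0) = 40.2716 = V0.

(0,0): Delta=-0.6945 Bond=115.9775
(1,0): Delta=-1.0000 Bond=152.3628
(1,1): Delta=-0.6371 Bond=122.7922
V0=40.2716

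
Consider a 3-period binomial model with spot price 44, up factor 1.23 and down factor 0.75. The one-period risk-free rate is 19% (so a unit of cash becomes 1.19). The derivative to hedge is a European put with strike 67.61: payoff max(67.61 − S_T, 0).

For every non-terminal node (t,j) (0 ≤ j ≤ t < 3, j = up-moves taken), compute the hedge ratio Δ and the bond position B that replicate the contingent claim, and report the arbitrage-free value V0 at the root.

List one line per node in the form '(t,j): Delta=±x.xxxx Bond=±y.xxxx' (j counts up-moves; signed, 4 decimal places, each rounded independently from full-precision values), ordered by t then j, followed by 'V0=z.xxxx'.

Risk-neutral probability p* = (R−d)/(u−d) = (1.19−0.75)/(1.23−0.75) = 0.9167.
Terminal payoffs: V(3,0)=49.0475, V(3,1)=37.1675, V(3,2)=17.6843, V(3,3)=0.0000
Node (2,0) S=24.7500: V=(p*·37.1675+(1−p*)·49.0475)/1.19=32.0651; Δ=(37.1675−49.0475)/(30.4425−18.5625)=-1.0000; B=V−Δ·S=56.8151
Node (2,1) S=40.5900: V=(p*·17.6843+(1−p*)·37.1675)/1.19=16.2251; Δ=(17.6843−37.1675)/(49.9257−30.4425)=-1.0000; B=V−Δ·S=56.8151
Node (2,2) S=66.5676: V=(p*·0.0000+(1−p*)·17.6843)/1.19=1.2384; Δ=(0.0000−17.6843)/(81.8781−49.9257)=-0.5535; B=V−Δ·S=38.0807
Node (1,0) S=33.0000: V=(p*·16.2251+(1−p*)·32.0651)/1.19=14.7438; Δ=(16.2251−32.0651)/(40.5900−24.7500)=-1.0000; B=V−Δ·S=47.7438
Node (1,1) S=54.1200: V=(p*·1.2384+(1−p*)·16.2251)/1.19=2.0902; Δ=(1.2384−16.2251)/(66.5676−40.5900)=-0.5769; B=V−Δ·S=33.3125
Node (0,0) S=44.0000: V=(p*·2.0902+(1−p*)·14.7438)/1.19=2.6425; Δ=(2.0902−14.7438)/(54.1200−33.0000)=-0.5991; B=V−Δ·S=29.0043
Self-financing check: at every node Δ·S+B equals the discounted successor values.

(0,0): Delta=-0.5991 Bond=29.0043
(1,0): Delta=-1.0000 Bond=47.7438
(1,1): Delta=-0.5769 Bond=33.3125
(2,0): Delta=-1.0000 Bond=56.8151
(2,1): Delta=-1.0000 Bond=56.8151
(2,2): Delta=-0.5535 Bond=38.0807
V0=2.6425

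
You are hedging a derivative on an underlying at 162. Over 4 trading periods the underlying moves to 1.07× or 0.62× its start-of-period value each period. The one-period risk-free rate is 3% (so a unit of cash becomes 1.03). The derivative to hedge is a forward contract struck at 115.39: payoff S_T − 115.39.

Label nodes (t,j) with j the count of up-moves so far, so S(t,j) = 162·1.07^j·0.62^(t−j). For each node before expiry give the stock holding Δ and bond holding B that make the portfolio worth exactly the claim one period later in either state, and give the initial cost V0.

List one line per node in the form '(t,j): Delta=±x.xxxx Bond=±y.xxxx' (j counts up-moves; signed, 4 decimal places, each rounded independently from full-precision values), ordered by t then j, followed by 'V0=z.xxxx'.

Under the risk-neutral measure, an up-move has probability p* = (R−d)/(u−d) = 0.9111 and values discount at R = 1.03.
Terminal values V(4,·): V(4,0)=-91.4523, V(4,1)=-74.0782, V(4,2)=-44.0939, V(4,3)=7.6533, V(4,4)=96.9590
(3,0): S=38.6091. Δ = (V_up−V_dn)/(S_up−S_dn) = (-74.0782−-91.4523)/(41.3118−23.9377) = 1.0000. V = [p*·-74.0782 + (1−p*)·-91.4523]/1.03 = -73.4200. B = V − Δ·S = -112.0291.
(3,1): S=66.6319. Δ = (V_up−V_dn)/(S_up−S_dn) = (-44.0939−-74.0782)/(71.2961−41.3118) = 1.0000. V = [p*·-44.0939 + (1−p*)·-74.0782]/1.03 = -45.3972. B = V − Δ·S = -112.0291.
(3,2): S=114.9938. Δ = (V_up−V_dn)/(S_up−S_dn) = (7.6533−-44.0939)/(123.0433−71.2961) = 1.0000. V = [p*·7.6533 + (1−p*)·-44.0939]/1.03 = 2.9646. B = V − Δ·S = -112.0291.
(3,3): S=198.4570. Δ = (V_up−V_dn)/(S_up−S_dn) = (96.9590−7.6533)/(212.3490−123.0433) = 1.0000. V = [p*·96.9590 + (1−p*)·7.6533]/1.03 = 86.4278. B = V − Δ·S = -112.0291.
(2,0): S=62.2728. Δ = (V_up−V_dn)/(S_up−S_dn) = (-45.3972−-73.4200)/(66.6319−38.6091) = 1.0000. V = [p*·-45.3972 + (1−p*)·-73.4200]/1.03 = -46.4933. B = V − Δ·S = -108.7661.
(2,1): S=107.4708. Δ = (V_up−V_dn)/(S_up−S_dn) = (2.9646−-45.3972)/(114.9938−66.6319) = 1.0000. V = [p*·2.9646 + (1−p*)·-45.3972]/1.03 = -1.2953. B = V − Δ·S = -108.7661.
(2,2): S=185.4738. Δ = (V_up−V_dn)/(S_up−S_dn) = (86.4278−2.9646)/(198.4570−114.9938) = 1.0000. V = [p*·86.4278 + (1−p*)·2.9646]/1.03 = 76.7077. B = V − Δ·S = -108.7661.
(1,0): S=100.4400. Δ = (V_up−V_dn)/(S_up−S_dn) = (-1.2953−-46.4933)/(107.4708−62.2728) = 1.0000. V = [p*·-1.2953 + (1−p*)·-46.4933]/1.03 = -5.1582. B = V − Δ·S = -105.5982.
(1,1): S=173.3400. Δ = (V_up−V_dn)/(S_up−S_dn) = (76.7077−-1.2953)/(185.4738−107.4708) = 1.0000. V = [p*·76.7077 + (1−p*)·-1.2953]/1.03 = 67.7418. B = V − Δ·S = -105.5982.
(0,0): S=162.0000. Δ = (V_up−V_dn)/(S_up−S_dn) = (67.7418−-5.1582)/(173.3400−100.4400) = 1.0000. V = [p*·67.7418 + (1−p*)·-5.1582]/1.03 = 59.4775. B = V − Δ·S = -102.5225.
Check: Δ(0,0)·S0 + B(0,0) = 59.4775 = V0.

(0,0): Delta=1.0000 Bond=-102.5225
(1,0): Delta=1.0000 Bond=-105.5982
(1,1): Delta=1.0000 Bond=-105.5982
(2,0): Delta=1.0000 Bond=-108.7661
(2,1): Delta=1.0000 Bond=-108.7661
(2,2): Delta=1.0000 Bond=-108.7661
(3,0): Delta=1.0000 Bond=-112.0291
(3,1): Delta=1.0000 Bond=-112.0291
(3,2): Delta=1.0000 Bond=-112.0291
(3,3): Delta=1.0000 Bond=-112.0291
V0=59.4775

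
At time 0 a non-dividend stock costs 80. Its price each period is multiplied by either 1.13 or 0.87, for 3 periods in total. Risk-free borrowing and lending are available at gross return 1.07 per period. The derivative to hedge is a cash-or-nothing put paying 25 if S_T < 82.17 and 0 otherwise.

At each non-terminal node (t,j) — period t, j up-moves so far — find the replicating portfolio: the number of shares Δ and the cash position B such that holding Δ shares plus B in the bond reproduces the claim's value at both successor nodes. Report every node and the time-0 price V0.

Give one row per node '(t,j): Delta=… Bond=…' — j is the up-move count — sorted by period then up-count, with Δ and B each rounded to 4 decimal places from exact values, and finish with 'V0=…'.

(0,0): Delta=-0.3727 Bond=32.5757
(1,0): Delta=-0.9932 Bond=78.0410
(1,1): Delta=-0.2294 Bond=21.9006
(2,0): Delta=0.0000 Bond=23.3645
(2,1): Delta=-1.2226 Bond=101.5457
(2,2): Delta=0.0000 Bond=0.0000
V0=2.7588

Under the risk-neutral measure, an up-move has probability p* = (R−d)/(u−d) = 0.7692 and values discount at R = 1.07.
At expiry t=3: V(3,0)=25.0000, V(3,1)=25.0000, V(3,2)=0.0000, V(3,3)=0.0000
Node (2,0) S=60.5520: V=(p*·25.0000+(1−p*)·25.0000)/1.07=23.3645; Δ=(25.0000−25.0000)/(68.4238−52.6802)=0.0000; B=V−Δ·S=23.3645
Node (2,1) S=78.6480: V=(p*·0.0000+(1−p*)·25.0000)/1.07=5.3918; Δ=(0.0000−25.0000)/(88.8722−68.4238)=-1.2226; B=V−Δ·S=101.5457
Node (2,2) S=102.1520: V=(p*·0.0000+(1−p*)·0.0000)/1.07=0.0000; Δ=(0.0000−0.0000)/(115.4318−88.8722)=0.0000; B=V−Δ·S=0.0000
Node (1,0) S=69.6000: V=(p*·5.3918+(1−p*)·23.3645)/1.07=8.9153; Δ=(5.3918−23.3645)/(78.6480−60.5520)=-0.9932; B=V−Δ·S=78.0410
Node (1,1) S=90.4000: V=(p*·0.0000+(1−p*)·5.3918)/1.07=1.1629; Δ=(0.0000−5.3918)/(102.1520−78.6480)=-0.2294; B=V−Δ·S=21.9006
Node (0,0) S=80.0000: V=(p*·1.1629+(1−p*)·8.9153)/1.07=2.7588; Δ=(1.1629−8.9153)/(90.4000−69.6000)=-0.3727; B=V−Δ·S=32.5757
Each (Δ,B) replicates both successor values, so the strategy is self-financing and V0 is arbitrage-free.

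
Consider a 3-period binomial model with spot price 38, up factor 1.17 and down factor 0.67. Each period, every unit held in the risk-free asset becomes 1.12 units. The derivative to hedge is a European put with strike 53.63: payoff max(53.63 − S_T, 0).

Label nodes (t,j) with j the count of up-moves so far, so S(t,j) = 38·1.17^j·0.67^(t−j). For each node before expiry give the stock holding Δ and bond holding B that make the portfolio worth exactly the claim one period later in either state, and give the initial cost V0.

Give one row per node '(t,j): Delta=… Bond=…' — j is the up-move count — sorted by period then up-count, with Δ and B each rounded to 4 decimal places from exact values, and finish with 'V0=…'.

Risk-neutral probability p* = (R−d)/(u−d) = (1.12−0.67)/(1.17−0.67) = 0.9000.
Payoff layer (t=3): V(3,0)=42.2010, V(3,1)=33.6719, V(3,2)=18.7778, V(3,3)=0.0000
Node (2,0) S=17.0582: V=(p*·33.6719+(1−p*)·42.2010)/1.12=30.8257; Δ=(33.6719−42.2010)/(19.9581−11.4290)=-1.0000; B=V−Δ·S=47.8839
Node (2,1) S=29.7882: V=(p*·18.7778+(1−p*)·33.6719)/1.12=18.0957; Δ=(18.7778−33.6719)/(34.8522−19.9581)=-1.0000; B=V−Δ·S=47.8839
Node (2,2) S=52.0182: V=(p*·0.0000+(1−p*)·18.7778)/1.12=1.6766; Δ=(0.0000−18.7778)/(60.8613−34.8522)=-0.7220; B=V−Δ·S=39.2322
Node (1,0) S=25.4600: V=(p*·18.0957+(1−p*)·30.8257)/1.12=17.2935; Δ=(18.0957−30.8257)/(29.7882−17.0582)=-1.0000; B=V−Δ·S=42.7535
Node (1,1) S=44.4600: V=(p*·1.6766+(1−p*)·18.0957)/1.12=2.9629; Δ=(1.6766−18.0957)/(52.0182−29.7882)=-0.7386; B=V−Δ·S=35.8012
Node (0,0) S=38.0000: V=(p*·2.9629+(1−p*)·17.2935)/1.12=3.9250; Δ=(2.9629−17.2935)/(44.4600−25.4600)=-0.7542; B=V−Δ·S=32.5861
Each (Δ,B) replicates both successor values, so the strategy is self-financing and V0 is arbitrage-free.

(0,0): Delta=-0.7542 Bond=32.5861
(1,0): Delta=-1.0000 Bond=42.7535
(1,1): Delta=-0.7386 Bond=35.8012
(2,0): Delta=-1.0000 Bond=47.8839
(2,1): Delta=-1.0000 Bond=47.8839
(2,2): Delta=-0.7220 Bond=39.2322
V0=3.9250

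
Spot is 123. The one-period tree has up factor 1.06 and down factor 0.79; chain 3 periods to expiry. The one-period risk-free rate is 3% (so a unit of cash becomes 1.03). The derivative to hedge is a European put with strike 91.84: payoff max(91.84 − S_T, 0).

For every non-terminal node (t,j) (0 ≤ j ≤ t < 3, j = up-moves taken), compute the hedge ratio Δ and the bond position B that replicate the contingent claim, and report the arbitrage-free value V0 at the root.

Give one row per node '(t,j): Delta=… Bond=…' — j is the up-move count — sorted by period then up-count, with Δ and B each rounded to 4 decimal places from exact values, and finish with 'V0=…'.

(0,0): Delta=-0.0660 Bond=8.4679
(1,0): Delta=-0.4296 Bond=44.0580
(1,1): Delta=-0.0321 Bond=4.3049
(2,0): Delta=-1.0000 Bond=89.1650
(2,1): Delta=-0.3765 Bond=39.9066
(2,2): Delta=0.0000 Bond=0.0000
V0=0.3546

The replicating-portfolio and risk-neutral prices coincide; use p* = (1.03−0.79)/(1.06−0.79) = 0.8889 for the latter.
Terminal values V(3,·): V(3,0)=31.1962, V(3,1)=10.4698, V(3,2)=0.0000, V(3,3)=0.0000
(2,0): S=76.7643. Δ = (V_up−V_dn)/(S_up−S_dn) = (10.4698−31.1962)/(81.3702−60.6438) = -1.0000. V = [p*·10.4698 + (1−p*)·31.1962]/1.03 = 12.4007. B = V − Δ·S = 89.1650.
(2,1): S=103.0002. Δ = (V_up−V_dn)/(S_up−S_dn) = (0.0000−10.4698)/(109.1802−81.3702) = -0.3765. V = [p*·0.0000 + (1−p*)·10.4698]/1.03 = 1.1294. B = V − Δ·S = 39.9066.
(2,2): S=138.2028. Δ = (V_up−V_dn)/(S_up−S_dn) = (0.0000−0.0000)/(146.4950−109.1802) = 0.0000. V = [p*·0.0000 + (1−p*)·0.0000]/1.03 = 0.0000. B = V − Δ·S = 0.0000.
(1,0): S=97.1700. Δ = (V_up−V_dn)/(S_up−S_dn) = (1.1294−12.4007)/(103.0002−76.7643) = -0.4296. V = [p*·1.1294 + (1−p*)·12.4007]/1.03 = 2.3124. B = V − Δ·S = 44.0580.
(1,1): S=130.3800. Δ = (V_up−V_dn)/(S_up−S_dn) = (0.0000−1.1294)/(138.2028−103.0002) = -0.0321. V = [p*·0.0000 + (1−p*)·1.1294]/1.03 = 0.1218. B = V − Δ·S = 4.3049.
(0,0): S=123.0000. Δ = (V_up−V_dn)/(S_up−S_dn) = (0.1218−2.3124)/(130.3800−97.1700) = -0.0660. V = [p*·0.1218 + (1−p*)·2.3124]/1.03 = 0.3546. B = V − Δ·S = 8.4679.
Self-financing check: at every node Δ·S+B equals the discounted successor values.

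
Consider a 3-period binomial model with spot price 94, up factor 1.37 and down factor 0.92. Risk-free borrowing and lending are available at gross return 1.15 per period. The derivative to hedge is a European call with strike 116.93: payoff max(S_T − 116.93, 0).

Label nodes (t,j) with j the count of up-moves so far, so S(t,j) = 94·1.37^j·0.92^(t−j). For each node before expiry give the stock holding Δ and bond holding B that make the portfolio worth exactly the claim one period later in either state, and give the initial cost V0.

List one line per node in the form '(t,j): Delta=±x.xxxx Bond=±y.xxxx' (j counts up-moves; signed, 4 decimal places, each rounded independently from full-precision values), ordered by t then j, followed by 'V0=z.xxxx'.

(0,0): Delta=0.7762 Bond=-50.5736
(1,0): Delta=0.5183 Bond=-35.8592
(1,1): Delta=0.9418 Bond=-79.4905
(2,0): Delta=0.0000 Bond=0.0000
(2,1): Delta=0.8512 Bond=-80.6832
(2,2): Delta=1.0000 Bond=-101.6783
V0=22.3877

Since d<R<u, set p* = (R−d)/(u−d) = 0.5111; price each node as the discounted p*-expectation of its children.
Payoff layer (t=3): V(3,0)=0.0000, V(3,1)=0.0000, V(3,2)=45.3843, V(3,3)=124.7772
Node (2,0) S=79.5616: V=(p*·0.0000+(1−p*)·0.0000)/1.15=0.0000; Δ=(0.0000−0.0000)/(108.9994−73.1967)=0.0000; B=V−Δ·S=0.0000
Node (2,1) S=118.4776: V=(p*·45.3843+(1−p*)·0.0000)/1.15=20.1708; Δ=(45.3843−0.0000)/(162.3143−108.9994)=0.8512; B=V−Δ·S=-80.6832
Node (2,2) S=176.4286: V=(p*·124.7772+(1−p*)·45.3843)/1.15=74.7503; Δ=(124.7772−45.3843)/(241.7072−162.3143)=1.0000; B=V−Δ·S=-101.6783
Node (1,0) S=86.4800: V=(p*·20.1708+(1−p*)·0.0000)/1.15=8.9648; Δ=(20.1708−0.0000)/(118.4776−79.5616)=0.5183; B=V−Δ·S=-35.8592
Node (1,1) S=128.7800: V=(p*·74.7503+(1−p*)·20.1708)/1.15=41.7974; Δ=(74.7503−20.1708)/(176.4286−118.4776)=0.9418; B=V−Δ·S=-79.4905
Node (0,0) S=94.0000: V=(p*·41.7974+(1−p*)·8.9648)/1.15=22.3877; Δ=(41.7974−8.9648)/(128.7800−86.4800)=0.7762; B=V−Δ·S=-50.5736
Self-financing check: at every node Δ·S+B equals the discounted successor values.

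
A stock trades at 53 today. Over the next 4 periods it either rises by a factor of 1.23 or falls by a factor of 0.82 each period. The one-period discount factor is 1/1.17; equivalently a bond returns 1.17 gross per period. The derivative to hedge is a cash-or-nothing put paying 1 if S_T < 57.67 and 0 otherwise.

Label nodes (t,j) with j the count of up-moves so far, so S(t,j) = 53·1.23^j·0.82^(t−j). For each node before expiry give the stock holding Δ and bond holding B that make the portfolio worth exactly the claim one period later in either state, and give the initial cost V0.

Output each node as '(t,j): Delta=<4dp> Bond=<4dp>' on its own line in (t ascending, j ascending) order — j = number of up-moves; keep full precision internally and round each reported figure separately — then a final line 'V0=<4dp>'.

The replicating-portfolio and risk-neutral prices coincide; use p* = (1.17−0.82)/(1.23−0.82) = 0.8537 for the latter.
Terminal payoffs: V(4,0)=1.0000, V(4,1)=1.0000, V(4,2)=1.0000, V(4,3)=0.0000, V(4,4)=0.0000
Node (3,0) S=29.2225: V=(p*·1.0000+(1−p*)·1.0000)/1.17=0.8547; Δ=(1.0000−1.0000)/(35.9437−23.9625)=0.0000; B=V−Δ·S=0.8547
Node (3,1) S=43.8338: V=(p*·1.0000+(1−p*)·1.0000)/1.17=0.8547; Δ=(1.0000−1.0000)/(53.9155−35.9437)=0.0000; B=V−Δ·S=0.8547
Node (3,2) S=65.7506: V=(p*·0.0000+(1−p*)·1.0000)/1.17=0.1251; Δ=(0.0000−1.0000)/(80.8733−53.9155)=-0.0371; B=V−Δ·S=2.5641
Node (3,3) S=98.6260: V=(p*·0.0000+(1−p*)·0.0000)/1.17=0.0000; Δ=(0.0000−0.0000)/(121.3099−80.8733)=0.0000; B=V−Δ·S=0.0000
Node (2,0) S=35.6372: V=(p*·0.8547+(1−p*)·0.8547)/1.17=0.7305; Δ=(0.8547−0.8547)/(43.8338−29.2225)=0.0000; B=V−Δ·S=0.7305
Node (2,1) S=53.4558: V=(p*·0.1251+(1−p*)·0.8547)/1.17=0.1982; Δ=(0.1251−0.8547)/(65.7506−43.8338)=-0.0333; B=V−Δ·S=1.9777
Node (2,2) S=80.1837: V=(p*·0.0000+(1−p*)·0.1251)/1.17=0.0156; Δ=(0.0000−0.1251)/(98.6260−65.7506)=-0.0038; B=V−Δ·S=0.3207
Node (1,0) S=43.4600: V=(p*·0.1982+(1−p*)·0.7305)/1.17=0.2360; Δ=(0.1982−0.7305)/(53.4558−35.6372)=-0.0299; B=V−Δ·S=1.5344
Node (1,1) S=65.1900: V=(p*·0.0156+(1−p*)·0.1982)/1.17=0.0362; Δ=(0.0156−0.1982)/(80.1837−53.4558)=-0.0068; B=V−Δ·S=0.4814
Node (0,0) S=53.0000: V=(p*·0.0362+(1−p*)·0.2360)/1.17=0.0559; Δ=(0.0362−0.2360)/(65.1900−43.4600)=-0.0092; B=V−Δ·S=0.5431
Check: Δ(0,0)·S0 + B(0,0) = 0.0559 = V0.

(0,0): Delta=-0.0092 Bond=0.5431
(1,0): Delta=-0.0299 Bond=1.5344
(1,1): Delta=-0.0068 Bond=0.4814
(2,0): Delta=0.0000 Bond=0.7305
(2,1): Delta=-0.0333 Bond=1.9777
(2,2): Delta=-0.0038 Bond=0.3207
(3,0): Delta=0.0000 Bond=0.8547
(3,1): Delta=0.0000 Bond=0.8547
(3,2): Delta=-0.0371 Bond=2.5641
(3,3): Delta=0.0000 Bond=0.0000
V0=0.0559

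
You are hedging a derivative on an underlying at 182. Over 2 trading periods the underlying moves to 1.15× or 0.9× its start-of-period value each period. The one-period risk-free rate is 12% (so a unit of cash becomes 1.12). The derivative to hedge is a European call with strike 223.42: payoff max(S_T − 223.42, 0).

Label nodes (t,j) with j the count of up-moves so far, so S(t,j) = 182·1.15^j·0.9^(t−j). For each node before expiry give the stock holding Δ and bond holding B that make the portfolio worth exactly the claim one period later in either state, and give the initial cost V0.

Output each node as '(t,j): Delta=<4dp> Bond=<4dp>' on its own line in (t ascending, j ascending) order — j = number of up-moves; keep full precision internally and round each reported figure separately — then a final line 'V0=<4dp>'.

The replicating-portfolio and risk-neutral prices coincide; use p* = (1.12−0.9)/(1.15−0.9) = 0.8800 for the latter.
Terminal payoffs: V(2,0)=0.0000, V(2,1)=0.0000, V(2,2)=17.2750
  t=1,j=0: stock 163.8000 → up 188.3700 (V=0.0000), down 147.4200 (V=0.0000). Price 0.0000; hedge Δ=0.0000, bond B=0.0000.
  t=1,j=1: stock 209.3000 → up 240.6950 (V=17.2750), down 188.3700 (V=0.0000). Price 13.5732; hedge Δ=0.3301, bond B=-55.5268.
  t=0,j=0: stock 182.0000 → up 209.3000 (V=13.5732), down 163.8000 (V=0.0000). Price 10.6647; hedge Δ=0.2983, bond B=-43.6282.
Self-financing check: at every node Δ·S+B equals the discounted successor values.

(0,0): Delta=0.2983 Bond=-43.6282
(1,0): Delta=0.0000 Bond=0.0000
(1,1): Delta=0.3301 Bond=-55.5268
V0=10.6647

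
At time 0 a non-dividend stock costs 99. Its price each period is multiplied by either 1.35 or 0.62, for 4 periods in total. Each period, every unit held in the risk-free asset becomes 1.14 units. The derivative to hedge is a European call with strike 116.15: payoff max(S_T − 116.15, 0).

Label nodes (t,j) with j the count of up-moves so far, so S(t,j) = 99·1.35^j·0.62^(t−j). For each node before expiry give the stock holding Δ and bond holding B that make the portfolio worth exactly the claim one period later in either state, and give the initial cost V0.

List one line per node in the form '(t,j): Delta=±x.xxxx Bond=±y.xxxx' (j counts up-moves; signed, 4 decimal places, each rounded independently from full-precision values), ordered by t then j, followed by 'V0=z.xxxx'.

Since d<R<u, set p* = (R−d)/(u−d) = 0.7123; price each node as the discounted p*-expectation of its children.
Payoff layer (t=4): V(4,0)=0.0000, V(4,1)=0.0000, V(4,2)=0.0000, V(4,3)=34.8678, V(4,4)=212.6791
Node (3,0) S=23.5945: V=(p*·0.0000+(1−p*)·0.0000)/1.14=0.0000; Δ=(0.0000−0.0000)/(31.8525−14.6286)=0.0000; B=V−Δ·S=0.0000
Node (3,1) S=51.3751: V=(p*·0.0000+(1−p*)·0.0000)/1.14=0.0000; Δ=(0.0000−0.0000)/(69.3563−31.8525)=0.0000; B=V−Δ·S=0.0000
Node (3,2) S=111.8651: V=(p*·34.8678+(1−p*)·0.0000)/1.14=21.7871; Δ=(34.8678−0.0000)/(151.0178−69.3563)=0.4270; B=V−Δ·S=-25.9770
Node (3,3) S=243.5771: V=(p*·212.6791+(1−p*)·34.8678)/1.14=141.6912; Δ=(212.6791−34.8678)/(328.8291−151.0178)=1.0000; B=V−Δ·S=-101.8860
Node (2,0) S=38.0556: V=(p*·0.0000+(1−p*)·0.0000)/1.14=0.0000; Δ=(0.0000−0.0000)/(51.3751−23.5945)=0.0000; B=V−Δ·S=0.0000
Node (2,1) S=82.8630: V=(p*·21.7871+(1−p*)·0.0000)/1.14=13.6137; Δ=(21.7871−0.0000)/(111.8651−51.3751)=0.3602; B=V−Δ·S=-16.2317
Node (2,2) S=180.4275: V=(p*·141.6912+(1−p*)·21.7871)/1.14=94.0335; Δ=(141.6912−21.7871)/(243.5771−111.8651)=0.9103; B=V−Δ·S=-70.2185
Node (1,0) S=61.3800: V=(p*·13.6137+(1−p*)·0.0000)/1.14=8.5065; Δ=(13.6137−0.0000)/(82.8630−38.0556)=0.3038; B=V−Δ·S=-10.1424
Node (1,1) S=133.6500: V=(p*·94.0335+(1−p*)·13.6137)/1.14=62.1922; Δ=(94.0335−13.6137)/(180.4275−82.8630)=0.8243; B=V−Δ·S=-47.9720
Node (0,0) S=99.0000: V=(p*·62.1922+(1−p*)·8.5065)/1.14=41.0073; Δ=(62.1922−8.5065)/(133.6500−61.3800)=0.7428; B=V−Δ·S=-32.5347
Each (Δ,B) replicates both successor values, so the strategy is self-financing and V0 is arbitrage-free.

(0,0): Delta=0.7428 Bond=-32.5347
(1,0): Delta=0.3038 Bond=-10.1424
(1,1): Delta=0.8243 Bond=-47.9720
(2,0): Delta=0.0000 Bond=0.0000
(2,1): Delta=0.3602 Bond=-16.2317
(2,2): Delta=0.9103 Bond=-70.2185
(3,0): Delta=0.0000 Bond=0.0000
(3,1): Delta=0.0000 Bond=0.0000
(3,2): Delta=0.4270 Bond=-25.9770
(3,3): Delta=1.0000 Bond=-101.8860
V0=41.0073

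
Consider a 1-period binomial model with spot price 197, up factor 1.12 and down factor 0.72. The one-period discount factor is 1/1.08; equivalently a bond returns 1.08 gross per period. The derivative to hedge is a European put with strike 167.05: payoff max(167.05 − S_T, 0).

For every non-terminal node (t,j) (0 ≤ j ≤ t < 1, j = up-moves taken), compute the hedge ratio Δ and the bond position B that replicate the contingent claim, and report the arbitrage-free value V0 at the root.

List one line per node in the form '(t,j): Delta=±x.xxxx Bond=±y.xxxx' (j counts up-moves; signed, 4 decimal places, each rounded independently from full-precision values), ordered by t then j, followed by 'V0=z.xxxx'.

(0,0): Delta=-0.3199 Bond=65.3593
V0=2.3343

No-arbitrage ⇒ martingale measure with p* = (R−d)/(u−d) = 0.9000.
Terminal payoffs: V(1,0)=25.2100, V(1,1)=0.0000
(0,0): S=197.0000. Δ = (V_up−V_dn)/(S_up−S_dn) = (0.0000−25.2100)/(220.6400−141.8400) = -0.3199. V = [p*·0.0000 + (1−p*)·25.2100]/1.08 = 2.3343. B = V − Δ·S = 65.3593.
Check: Δ(0,0)·S0 + B(0,0) = 2.3343 = V0.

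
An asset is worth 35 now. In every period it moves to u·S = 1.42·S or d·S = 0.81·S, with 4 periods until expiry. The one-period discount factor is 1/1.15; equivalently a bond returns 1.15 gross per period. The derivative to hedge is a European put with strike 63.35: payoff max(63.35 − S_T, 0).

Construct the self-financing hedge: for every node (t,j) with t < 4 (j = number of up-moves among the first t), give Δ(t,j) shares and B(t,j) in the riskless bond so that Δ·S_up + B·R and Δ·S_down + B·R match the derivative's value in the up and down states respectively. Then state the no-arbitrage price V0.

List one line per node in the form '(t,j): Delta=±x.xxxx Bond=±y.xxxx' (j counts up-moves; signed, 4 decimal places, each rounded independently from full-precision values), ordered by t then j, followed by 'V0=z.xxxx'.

Under the risk-neutral measure, an up-move has probability p* = (R−d)/(u−d) = 0.5574 and values discount at R = 1.15.
Terminal payoffs: V(4,0)=48.2836, V(4,1)=36.9374, V(4,2)=17.0464, V(4,3)=0.0000, V(4,4)=0.0000
(3,0): S=18.6004. Δ = (V_up−V_dn)/(S_up−S_dn) = (36.9374−48.2836)/(26.4126−15.0664) = -1.0000. V = [p*·36.9374 + (1−p*)·48.2836]/1.15 = 36.4865. B = V − Δ·S = 55.0870.
(3,1): S=32.6082. Δ = (V_up−V_dn)/(S_up−S_dn) = (17.0464−36.9374)/(46.3036−26.4126) = -1.0000. V = [p*·17.0464 + (1−p*)·36.9374]/1.15 = 22.4788. B = V − Δ·S = 55.0870.
(3,2): S=57.1649. Δ = (V_up−V_dn)/(S_up−S_dn) = (0.0000−17.0464)/(81.1742−46.3036) = -0.4888. V = [p*·0.0000 + (1−p*)·17.0464]/1.15 = 6.5610. B = V − Δ·S = 34.5059.
(3,3): S=100.2151. Δ = (V_up−V_dn)/(S_up−S_dn) = (0.0000−0.0000)/(142.3054−81.1742) = 0.0000. V = [p*·0.0000 + (1−p*)·0.0000]/1.15 = 0.0000. B = V − Δ·S = 0.0000.
(2,0): S=22.9635. Δ = (V_up−V_dn)/(S_up−S_dn) = (22.4788−36.4865)/(32.6082−18.6004) = -1.0000. V = [p*·22.4788 + (1−p*)·36.4865]/1.15 = 24.9382. B = V − Δ·S = 47.9017.
(2,1): S=40.2570. Δ = (V_up−V_dn)/(S_up−S_dn) = (6.5610−22.4788)/(57.1649−32.6082) = -0.6482. V = [p*·6.5610 + (1−p*)·22.4788]/1.15 = 11.8318. B = V − Δ·S = 37.9266.
(2,2): S=70.5740. Δ = (V_up−V_dn)/(S_up−S_dn) = (0.0000−6.5610)/(100.2151−57.1649) = -0.1524. V = [p*·0.0000 + (1−p*)·6.5610]/1.15 = 2.5253. B = V − Δ·S = 13.2810.
(1,0): S=28.3500. Δ = (V_up−V_dn)/(S_up−S_dn) = (11.8318−24.9382)/(40.2570−22.9635) = -0.7579. V = [p*·11.8318 + (1−p*)·24.9382]/1.15 = 15.3330. B = V − Δ·S = 36.8189.
(1,1): S=49.7000. Δ = (V_up−V_dn)/(S_up−S_dn) = (2.5253−11.8318)/(70.5740−40.2570) = -0.3070. V = [p*·2.5253 + (1−p*)·11.8318]/1.15 = 5.7779. B = V − Δ·S = 21.0345.
(0,0): S=35.0000. Δ = (V_up−V_dn)/(S_up−S_dn) = (5.7779−15.3330)/(49.7000−28.3500) = -0.4475. V = [p*·5.7779 + (1−p*)·15.3330]/1.15 = 8.7019. B = V − Δ·S = 24.3661.
Check: Δ(0,0)·S0 + B(0,0) = 8.7019 = V0.

(0,0): Delta=-0.4475 Bond=24.3661
(1,0): Delta=-0.7579 Bond=36.8189
(1,1): Delta=-0.3070 Bond=21.0345
(2,0): Delta=-1.0000 Bond=47.9017
(2,1): Delta=-0.6482 Bond=37.9266
(2,2): Delta=-0.1524 Bond=13.2810
(3,0): Delta=-1.0000 Bond=55.0870
(3,1): Delta=-1.0000 Bond=55.0870
(3,2): Delta=-0.4888 Bond=34.5059
(3,3): Delta=0.0000 Bond=0.0000
V0=8.7019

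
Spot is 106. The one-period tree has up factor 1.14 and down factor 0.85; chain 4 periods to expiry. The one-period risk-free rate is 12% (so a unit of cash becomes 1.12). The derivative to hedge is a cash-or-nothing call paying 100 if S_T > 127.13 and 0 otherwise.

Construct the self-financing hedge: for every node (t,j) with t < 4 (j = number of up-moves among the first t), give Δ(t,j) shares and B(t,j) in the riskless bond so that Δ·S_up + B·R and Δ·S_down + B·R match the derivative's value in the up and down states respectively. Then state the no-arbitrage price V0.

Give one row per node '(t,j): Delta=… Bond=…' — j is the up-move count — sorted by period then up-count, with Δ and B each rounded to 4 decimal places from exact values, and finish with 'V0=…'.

Risk-neutral probability p* = (R−d)/(u−d) = (1.12−0.85)/(1.14−0.85) = 0.9310.
Terminal values V(4,·): V(4,0)=0.0000, V(4,1)=0.0000, V(4,2)=0.0000, V(4,3)=100.0000, V(4,4)=100.0000
Node (3,0) S=65.0972: V=(p*·0.0000+(1−p*)·0.0000)/1.12=0.0000; Δ=(0.0000−0.0000)/(74.2109−55.3327)=0.0000; B=V−Δ·S=0.0000
Node (3,1) S=87.3069: V=(p*·0.0000+(1−p*)·0.0000)/1.12=0.0000; Δ=(0.0000−0.0000)/(99.5299−74.2109)=0.0000; B=V−Δ·S=0.0000
Node (3,2) S=117.0940: V=(p*·100.0000+(1−p*)·0.0000)/1.12=83.1281; Δ=(100.0000−0.0000)/(133.4871−99.5299)=2.9449; B=V−Δ·S=-261.6995
Node (3,3) S=157.0437: V=(p*·100.0000+(1−p*)·100.0000)/1.12=89.2857; Δ=(100.0000−100.0000)/(179.0298−133.4871)=0.0000; B=V−Δ·S=89.2857
Node (2,0) S=76.5850: V=(p*·0.0000+(1−p*)·0.0000)/1.12=0.0000; Δ=(0.0000−0.0000)/(87.3069−65.0972)=0.0000; B=V−Δ·S=0.0000
Node (2,1) S=102.7140: V=(p*·83.1281+(1−p*)·0.0000)/1.12=69.1028; Δ=(83.1281−0.0000)/(117.0940−87.3069)=2.7907; B=V−Δ·S=-217.5458
Node (2,2) S=137.7576: V=(p*·89.2857+(1−p*)·83.1281)/1.12=79.3402; Δ=(89.2857−83.1281)/(157.0437−117.0940)=0.1541; B=V−Δ·S=58.1070
Node (1,0) S=90.1000: V=(p*·69.1028+(1−p*)·0.0000)/1.12=57.4438; Δ=(69.1028−0.0000)/(102.7140−76.5850)=2.6447; B=V−Δ·S=-180.8416
Node (1,1) S=120.8400: V=(p*·79.3402+(1−p*)·69.1028)/1.12=70.2091; Δ=(79.3402−69.1028)/(137.7576−102.7140)=0.2921; B=V−Δ·S=34.9076
Node (0,0) S=106.0000: V=(p*·70.2091+(1−p*)·57.4438)/1.12=61.9007; Δ=(70.2091−57.4438)/(120.8400−90.1000)=0.4153; B=V−Δ·S=17.8824
Root portfolio cost Δ·106+B reproduces V0=61.9007.

(0,0): Delta=0.4153 Bond=17.8824
(1,0): Delta=2.6447 Bond=-180.8416
(1,1): Delta=0.2921 Bond=34.9076
(2,0): Delta=0.0000 Bond=0.0000
(2,1): Delta=2.7907 Bond=-217.5458
(2,2): Delta=0.1541 Bond=58.1070
(3,0): Delta=0.0000 Bond=0.0000
(3,1): Delta=0.0000 Bond=0.0000
(3,2): Delta=2.9449 Bond=-261.6995
(3,3): Delta=0.0000 Bond=89.2857
V0=61.9007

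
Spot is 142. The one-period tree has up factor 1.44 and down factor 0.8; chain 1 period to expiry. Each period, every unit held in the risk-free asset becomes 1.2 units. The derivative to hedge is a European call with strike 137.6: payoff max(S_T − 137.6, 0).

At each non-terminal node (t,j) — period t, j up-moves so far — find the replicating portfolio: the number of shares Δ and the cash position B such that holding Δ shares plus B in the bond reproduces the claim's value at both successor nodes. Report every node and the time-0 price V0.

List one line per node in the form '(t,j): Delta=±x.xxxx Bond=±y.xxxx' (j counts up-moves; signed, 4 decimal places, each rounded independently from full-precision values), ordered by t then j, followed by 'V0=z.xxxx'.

Risk-neutral probability p* = (R−d)/(u−d) = (1.2−0.8)/(1.44−0.8) = 0.6250.
Terminal payoffs: V(1,0)=0.0000, V(1,1)=66.8800
(0,0): S=142.0000. Δ = (V_up−V_dn)/(S_up−S_dn) = (66.8800−0.0000)/(204.4800−113.6000) = 0.7359. V = [p*·66.8800 + (1−p*)·0.0000]/1.2 = 34.8333. B = V − Δ·S = -69.6667.
Each (Δ,B) replicates both successor values, so the strategy is self-financing and V0 is arbitrage-free.

(0,0): Delta=0.7359 Bond=-69.6667
V0=34.8333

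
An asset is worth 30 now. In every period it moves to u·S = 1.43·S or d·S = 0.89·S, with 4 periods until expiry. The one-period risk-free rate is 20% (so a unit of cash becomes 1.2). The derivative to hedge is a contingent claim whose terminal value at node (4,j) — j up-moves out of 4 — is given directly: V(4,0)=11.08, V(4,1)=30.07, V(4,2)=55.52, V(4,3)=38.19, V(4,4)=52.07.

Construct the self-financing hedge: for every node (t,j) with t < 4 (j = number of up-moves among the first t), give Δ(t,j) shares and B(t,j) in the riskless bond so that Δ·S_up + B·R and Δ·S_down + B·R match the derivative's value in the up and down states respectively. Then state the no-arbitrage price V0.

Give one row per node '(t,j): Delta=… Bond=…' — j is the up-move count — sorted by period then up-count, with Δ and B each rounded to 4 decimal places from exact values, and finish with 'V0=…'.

The replicating-portfolio and risk-neutral prices coincide; use p* = (1.2−0.89)/(1.43−0.89) = 0.5741 for the latter.
Terminal values V(4,·): V(4,0)=11.0800, V(4,1)=30.0700, V(4,2)=55.5200, V(4,3)=38.1900, V(4,4)=52.0700
Node (3,0) S=21.1491: V=(p*·30.0700+(1−p*)·11.0800)/1.2=18.3181; Δ=(30.0700−11.0800)/(30.2432−18.8227)=1.6628; B=V−Δ·S=-16.8486
Node (3,1) S=33.9811: V=(p*·55.5200+(1−p*)·30.0700)/1.2=37.2335; Δ=(55.5200−30.0700)/(48.5930−30.2432)=1.3869; B=V−Δ·S=-9.8961
Node (3,2) S=54.5988: V=(p*·38.1900+(1−p*)·55.5200)/1.2=37.9761; Δ=(38.1900−55.5200)/(78.0763−48.5930)=-0.5878; B=V−Δ·S=70.0687
Node (3,3) S=87.7262: V=(p*·52.0700+(1−p*)·38.1900)/1.2=38.4651; Δ=(52.0700−38.1900)/(125.4485−78.0763)=0.2930; B=V−Δ·S=12.7614
Node (2,0) S=23.7630: V=(p*·37.2335+(1−p*)·18.3181)/1.2=24.3141; Δ=(37.2335−18.3181)/(33.9811−21.1491)=1.4741; B=V−Δ·S=-10.7145
Node (2,1) S=38.1810: V=(p*·37.9761+(1−p*)·37.2335)/1.2=31.3832; Δ=(37.9761−37.2335)/(54.5988−33.9811)=0.0360; B=V−Δ·S=30.0080
Node (2,2) S=61.3470: V=(p*·38.4651+(1−p*)·37.9761)/1.2=31.8807; Δ=(38.4651−37.9761)/(87.7262−54.5988)=0.0148; B=V−Δ·S=30.9751
Node (1,0) S=26.7000: V=(p*·31.3832+(1−p*)·24.3141)/1.2=23.6436; Δ=(31.3832−24.3141)/(38.1810−23.7630)=0.4903; B=V−Δ·S=10.5527
Node (1,1) S=42.9000: V=(p*·31.8807+(1−p*)·31.3832)/1.2=26.3906; Δ=(31.8807−31.3832)/(61.3470−38.1810)=0.0215; B=V−Δ·S=25.4693
Node (0,0) S=30.0000: V=(p*·26.3906+(1−p*)·23.6436)/1.2=21.0172; Δ=(26.3906−23.6436)/(42.9000−26.7000)=0.1696; B=V−Δ·S=15.9299
Self-financing check: at every node Δ·S+B equals the discounted successor values.

(0,0): Delta=0.1696 Bond=15.9299
(1,0): Delta=0.4903 Bond=10.5527
(1,1): Delta=0.0215 Bond=25.4693
(2,0): Delta=1.4741 Bond=-10.7145
(2,1): Delta=0.0360 Bond=30.0080
(2,2): Delta=0.0148 Bond=30.9751
(3,0): Delta=1.6628 Bond=-16.8486
(3,1): Delta=1.3869 Bond=-9.8961
(3,2): Delta=-0.5878 Bond=70.0687
(3,3): Delta=0.2930 Bond=12.7614
V0=21.0172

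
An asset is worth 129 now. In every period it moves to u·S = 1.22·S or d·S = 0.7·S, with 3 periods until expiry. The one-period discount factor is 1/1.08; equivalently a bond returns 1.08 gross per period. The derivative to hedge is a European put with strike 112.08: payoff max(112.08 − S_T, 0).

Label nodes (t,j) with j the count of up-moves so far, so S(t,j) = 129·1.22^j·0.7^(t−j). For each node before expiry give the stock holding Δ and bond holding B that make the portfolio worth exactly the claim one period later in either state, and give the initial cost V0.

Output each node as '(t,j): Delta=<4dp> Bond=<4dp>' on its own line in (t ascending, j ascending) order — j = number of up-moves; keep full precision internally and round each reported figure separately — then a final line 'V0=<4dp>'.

Under the risk-neutral measure, an up-move has probability p* = (R−d)/(u−d) = 0.7308 and values discount at R = 1.08.
Payoff layer (t=3): V(3,0)=67.8330, V(3,1)=34.9638, V(3,2)=0.0000, V(3,3)=0.0000
  t=2,j=0: stock 63.2100 → up 77.1162 (V=34.9638), down 44.2470 (V=67.8330). Price 40.5678; hedge Δ=-1.0000, bond B=103.7778.
  t=2,j=1: stock 110.1660 → up 134.4025 (V=0.0000), down 77.1162 (V=34.9638). Price 8.7160; hedge Δ=-0.6103, bond B=75.9541.
  t=2,j=2: stock 192.0036 → up 234.2444 (V=0.0000), down 134.4025 (V=0.0000). Price 0.0000; hedge Δ=0.0000, bond B=0.0000.
  t=1,j=0: stock 90.3000 → up 110.1660 (V=8.7160), down 63.2100 (V=40.5678). Price 16.0107; hedge Δ=-0.6783, bond B=77.2640.
  t=1,j=1: stock 157.3800 → up 192.0036 (V=0.0000), down 110.1660 (V=8.7160). Price 2.1728; hedge Δ=-0.1065, bond B=18.9344.
  t=0,j=0: stock 129.0000 → up 157.3800 (V=2.1728), down 90.3000 (V=16.0107). Price 5.4615; hedge Δ=-0.2063, bond B=32.0727.
Each (Δ,B) replicates both successor values, so the strategy is self-financing and V0 is arbitrage-free.

(0,0): Delta=-0.2063 Bond=32.0727
(1,0): Delta=-0.6783 Bond=77.2640
(1,1): Delta=-0.1065 Bond=18.9344
(2,0): Delta=-1.0000 Bond=103.7778
(2,1): Delta=-0.6103 Bond=75.9541
(2,2): Delta=0.0000 Bond=0.0000
V0=5.4615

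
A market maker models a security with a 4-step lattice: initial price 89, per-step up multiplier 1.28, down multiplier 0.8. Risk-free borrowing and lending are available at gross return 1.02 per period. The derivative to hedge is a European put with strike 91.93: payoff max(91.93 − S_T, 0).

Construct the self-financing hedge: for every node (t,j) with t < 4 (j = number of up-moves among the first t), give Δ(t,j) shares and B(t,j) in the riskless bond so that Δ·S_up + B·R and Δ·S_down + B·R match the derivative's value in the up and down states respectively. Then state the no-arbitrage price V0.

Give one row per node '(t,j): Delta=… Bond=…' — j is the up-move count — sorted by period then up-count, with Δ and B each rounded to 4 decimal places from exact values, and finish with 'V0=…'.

The replicating-portfolio and risk-neutral prices coincide; use p* = (1.02−0.8)/(1.28−0.8) = 0.4583 for the latter.
At expiry t=4: V(4,0)=55.4756, V(4,1)=33.6030, V(4,2)=0.0000, V(4,3)=0.0000, V(4,4)=0.0000
(3,0): S=45.5680. Δ = (V_up−V_dn)/(S_up−S_dn) = (33.6030−55.4756)/(58.3270−36.4544) = -1.0000. V = [p*·33.6030 + (1−p*)·55.4756]/1.02 = 44.5595. B = V − Δ·S = 90.1275.
(3,1): S=72.9088. Δ = (V_up−V_dn)/(S_up−S_dn) = (0.0000−33.6030)/(93.3233−58.3270) = -0.9602. V = [p*·0.0000 + (1−p*)·33.6030]/1.02 = 17.8447. B = V − Δ·S = 87.8509.
(3,2): S=116.6541. Δ = (V_up−V_dn)/(S_up−S_dn) = (0.0000−0.0000)/(149.3172−93.3233) = 0.0000. V = [p*·0.0000 + (1−p*)·0.0000]/1.02 = 0.0000. B = V − Δ·S = 0.0000.
(3,3): S=186.6465. Δ = (V_up−V_dn)/(S_up−S_dn) = (0.0000−0.0000)/(238.9076−149.3172) = 0.0000. V = [p*·0.0000 + (1−p*)·0.0000]/1.02 = 0.0000. B = V − Δ·S = 0.0000.
(2,0): S=56.9600. Δ = (V_up−V_dn)/(S_up−S_dn) = (17.8447−44.5595)/(72.9088−45.5680) = -0.9771. V = [p*·17.8447 + (1−p*)·44.5595]/1.02 = 31.6816. B = V − Δ·S = 87.3373.
(2,1): S=91.1360. Δ = (V_up−V_dn)/(S_up−S_dn) = (0.0000−17.8447)/(116.6541−72.9088) = -0.4079. V = [p*·0.0000 + (1−p*)·17.8447]/1.02 = 9.4764. B = V − Δ·S = 46.6528.
(2,2): S=145.8176. Δ = (V_up−V_dn)/(S_up−S_dn) = (0.0000−0.0000)/(186.6465−116.6541) = 0.0000. V = [p*·0.0000 + (1−p*)·0.0000]/1.02 = 0.0000. B = V − Δ·S = 0.0000.
(1,0): S=71.2000. Δ = (V_up−V_dn)/(S_up−S_dn) = (9.4764−31.6816)/(91.1360−56.9600) = -0.6497. V = [p*·9.4764 + (1−p*)·31.6816]/1.02 = 21.0825. B = V − Δ·S = 67.3434.
(1,1): S=113.9200. Δ = (V_up−V_dn)/(S_up−S_dn) = (0.0000−9.4764)/(145.8176−91.1360) = -0.1733. V = [p*·0.0000 + (1−p*)·9.4764]/1.02 = 5.0324. B = V − Δ·S = 24.7748.
(0,0): S=89.0000. Δ = (V_up−V_dn)/(S_up−S_dn) = (5.0324−21.0825)/(113.9200−71.2000) = -0.3757. V = [p*·5.0324 + (1−p*)·21.0825]/1.02 = 13.4571. B = V − Δ·S = 46.8949.
The time-0 hedge costs 13.4571, which is the no-arbitrage price.

(0,0): Delta=-0.3757 Bond=46.8949
(1,0): Delta=-0.6497 Bond=67.3434
(1,1): Delta=-0.1733 Bond=24.7748
(2,0): Delta=-0.9771 Bond=87.3373
(2,1): Delta=-0.4079 Bond=46.6528
(2,2): Delta=0.0000 Bond=0.0000
(3,0): Delta=-1.0000 Bond=90.1275
(3,1): Delta=-0.9602 Bond=87.8509
(3,2): Delta=0.0000 Bond=0.0000
(3,3): Delta=0.0000 Bond=0.0000
V0=13.4571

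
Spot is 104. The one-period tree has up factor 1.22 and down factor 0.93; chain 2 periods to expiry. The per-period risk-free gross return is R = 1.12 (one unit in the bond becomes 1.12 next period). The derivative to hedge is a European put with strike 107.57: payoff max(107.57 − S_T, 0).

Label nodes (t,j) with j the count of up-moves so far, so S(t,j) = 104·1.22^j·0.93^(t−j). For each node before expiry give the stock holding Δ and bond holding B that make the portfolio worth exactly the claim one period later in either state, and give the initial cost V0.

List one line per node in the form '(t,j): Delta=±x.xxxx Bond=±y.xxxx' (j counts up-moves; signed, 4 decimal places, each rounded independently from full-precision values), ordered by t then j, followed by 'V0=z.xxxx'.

(0,0): Delta=-0.1799 Bond=20.3772
(1,0): Delta=-0.6282 Bond=66.1850
(1,1): Delta=0.0000 Bond=0.0000
V0=1.6703

Risk-neutral probability p* = (R−d)/(u−d) = (1.12−0.93)/(1.22−0.93) = 0.6552.
At expiry t=2: V(2,0)=17.6204, V(2,1)=0.0000, V(2,2)=0.0000
Node (1,0) S=96.7200: V=(p*·0.0000+(1−p*)·17.6204)/1.12=5.4250; Δ=(0.0000−17.6204)/(117.9984−89.9496)=-0.6282; B=V−Δ·S=66.1850
Node (1,1) S=126.8800: V=(p*·0.0000+(1−p*)·0.0000)/1.12=0.0000; Δ=(0.0000−0.0000)/(154.7936−117.9984)=0.0000; B=V−Δ·S=0.0000
Node (0,0) S=104.0000: V=(p*·0.0000+(1−p*)·5.4250)/1.12=1.6703; Δ=(0.0000−5.4250)/(126.8800−96.7200)=-0.1799; B=V−Δ·S=20.3772
The time-0 hedge costs 1.6703, which is the no-arbitrage price.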